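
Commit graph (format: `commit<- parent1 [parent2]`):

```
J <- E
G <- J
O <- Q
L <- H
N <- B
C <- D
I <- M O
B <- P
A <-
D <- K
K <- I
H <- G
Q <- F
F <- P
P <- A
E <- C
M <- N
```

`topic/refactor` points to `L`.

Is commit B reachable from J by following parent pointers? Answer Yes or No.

Yes

Ancestors of J (commits reachable by following parents): {A, B, C, D, E, F, I, J, K, M, N, O, P, Q}.
B is in that set, so it is an ancestor of J.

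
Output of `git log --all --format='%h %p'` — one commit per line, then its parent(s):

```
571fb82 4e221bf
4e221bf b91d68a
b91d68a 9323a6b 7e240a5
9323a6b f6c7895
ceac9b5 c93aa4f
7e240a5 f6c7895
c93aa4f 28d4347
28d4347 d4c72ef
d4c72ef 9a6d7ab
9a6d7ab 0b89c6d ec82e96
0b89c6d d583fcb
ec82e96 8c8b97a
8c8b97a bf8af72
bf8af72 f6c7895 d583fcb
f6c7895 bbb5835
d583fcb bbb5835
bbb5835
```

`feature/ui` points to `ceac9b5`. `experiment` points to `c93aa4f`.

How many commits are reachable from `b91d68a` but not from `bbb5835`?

Reachable from b91d68a: {7e240a5, 9323a6b, b91d68a, bbb5835, f6c7895}.
Reachable from bbb5835: {bbb5835}.
In b91d68a's history but not bbb5835's: {7e240a5, 9323a6b, b91d68a, f6c7895} — 4 commits.

4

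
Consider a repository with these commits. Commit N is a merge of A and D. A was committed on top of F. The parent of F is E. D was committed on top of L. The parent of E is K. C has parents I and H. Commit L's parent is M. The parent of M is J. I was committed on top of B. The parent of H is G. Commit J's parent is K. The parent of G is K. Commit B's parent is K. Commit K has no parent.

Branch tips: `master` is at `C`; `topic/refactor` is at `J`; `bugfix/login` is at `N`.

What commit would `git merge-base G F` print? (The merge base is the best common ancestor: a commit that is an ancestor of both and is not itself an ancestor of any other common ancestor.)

Ancestors of G: {G, K}.
Ancestors of F: {E, F, K}.
Common ancestors: {K}.
The only common ancestor is K, so it is the merge base.

K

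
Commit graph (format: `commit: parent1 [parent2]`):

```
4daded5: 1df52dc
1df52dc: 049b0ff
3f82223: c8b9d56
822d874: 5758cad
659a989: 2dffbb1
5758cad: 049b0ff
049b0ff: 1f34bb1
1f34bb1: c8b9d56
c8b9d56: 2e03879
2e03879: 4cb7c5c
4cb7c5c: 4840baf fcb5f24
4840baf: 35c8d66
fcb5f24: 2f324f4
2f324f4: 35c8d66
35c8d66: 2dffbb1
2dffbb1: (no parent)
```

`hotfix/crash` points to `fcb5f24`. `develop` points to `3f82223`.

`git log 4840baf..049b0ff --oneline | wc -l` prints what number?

Reachable from 049b0ff: {049b0ff, 1f34bb1, 2dffbb1, 2e03879, 2f324f4, 35c8d66, 4840baf, 4cb7c5c, c8b9d56, fcb5f24}.
Reachable from 4840baf: {2dffbb1, 35c8d66, 4840baf}.
In 049b0ff's history but not 4840baf's: {049b0ff, 1f34bb1, 2e03879, 2f324f4, 4cb7c5c, c8b9d56, fcb5f24} — 7 commits.

7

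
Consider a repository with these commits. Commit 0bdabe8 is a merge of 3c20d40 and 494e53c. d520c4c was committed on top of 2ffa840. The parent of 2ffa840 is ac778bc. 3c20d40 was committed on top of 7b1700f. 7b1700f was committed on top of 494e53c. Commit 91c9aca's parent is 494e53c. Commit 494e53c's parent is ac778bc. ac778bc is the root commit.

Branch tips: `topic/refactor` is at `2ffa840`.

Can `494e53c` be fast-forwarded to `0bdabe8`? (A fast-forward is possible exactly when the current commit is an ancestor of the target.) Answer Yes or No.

Yes

A fast-forward from 494e53c to 0bdabe8 is possible iff 494e53c is an ancestor of 0bdabe8.
Ancestors of 0bdabe8: {0bdabe8, 3c20d40, 494e53c, 7b1700f, ac778bc}.
494e53c is among them, so fast-forward is possible.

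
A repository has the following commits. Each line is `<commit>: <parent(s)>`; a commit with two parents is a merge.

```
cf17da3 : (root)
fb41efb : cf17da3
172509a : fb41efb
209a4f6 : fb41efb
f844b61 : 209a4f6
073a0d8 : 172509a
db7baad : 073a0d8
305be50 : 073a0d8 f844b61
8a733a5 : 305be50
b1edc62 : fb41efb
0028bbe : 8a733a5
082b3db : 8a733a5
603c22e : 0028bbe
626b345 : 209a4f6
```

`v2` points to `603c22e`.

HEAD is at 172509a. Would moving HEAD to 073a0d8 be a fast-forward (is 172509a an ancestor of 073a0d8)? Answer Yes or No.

A fast-forward from 172509a to 073a0d8 is possible iff 172509a is an ancestor of 073a0d8.
Ancestors of 073a0d8: {073a0d8, 172509a, cf17da3, fb41efb}.
172509a is among them, so fast-forward is possible.

Yes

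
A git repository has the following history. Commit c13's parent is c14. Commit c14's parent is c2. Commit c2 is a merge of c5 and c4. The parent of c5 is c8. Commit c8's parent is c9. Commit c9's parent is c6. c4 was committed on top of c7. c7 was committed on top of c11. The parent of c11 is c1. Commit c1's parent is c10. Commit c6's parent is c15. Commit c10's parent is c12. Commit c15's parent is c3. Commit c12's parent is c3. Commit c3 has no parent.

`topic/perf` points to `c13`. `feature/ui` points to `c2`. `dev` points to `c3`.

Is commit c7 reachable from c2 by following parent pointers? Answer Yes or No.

Yes

Ancestors of c2 (commits reachable by following parents): {c1, c10, c11, c12, c15, c2, c3, c4, c5, c6, c7, c8, c9}.
c7 is in that set, so it is an ancestor of c2.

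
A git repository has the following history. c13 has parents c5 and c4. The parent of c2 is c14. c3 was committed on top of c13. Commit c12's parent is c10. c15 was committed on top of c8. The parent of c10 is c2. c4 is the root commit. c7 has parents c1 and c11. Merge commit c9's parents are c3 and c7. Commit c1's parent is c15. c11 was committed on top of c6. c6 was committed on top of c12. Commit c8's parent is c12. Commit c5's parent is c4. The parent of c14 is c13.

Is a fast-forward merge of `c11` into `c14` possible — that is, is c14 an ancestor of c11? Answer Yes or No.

A fast-forward from c14 to c11 is possible iff c14 is an ancestor of c11.
Ancestors of c11: {c10, c11, c12, c13, c14, c2, c4, c5, c6}.
c14 is among them, so fast-forward is possible.

Yes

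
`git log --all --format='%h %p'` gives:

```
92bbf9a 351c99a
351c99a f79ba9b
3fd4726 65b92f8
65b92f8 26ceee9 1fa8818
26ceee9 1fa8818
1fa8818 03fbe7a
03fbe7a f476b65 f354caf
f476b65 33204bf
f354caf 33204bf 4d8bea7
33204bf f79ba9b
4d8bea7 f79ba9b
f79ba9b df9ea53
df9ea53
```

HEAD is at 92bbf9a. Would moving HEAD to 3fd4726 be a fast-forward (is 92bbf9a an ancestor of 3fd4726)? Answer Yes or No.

No

A fast-forward from 92bbf9a to 3fd4726 is possible iff 92bbf9a is an ancestor of 3fd4726.
Ancestors of 3fd4726: {03fbe7a, 1fa8818, 26ceee9, 33204bf, 3fd4726, 4d8bea7, 65b92f8, df9ea53, f354caf, f476b65, f79ba9b}.
92bbf9a is not among them, so fast-forward is not possible.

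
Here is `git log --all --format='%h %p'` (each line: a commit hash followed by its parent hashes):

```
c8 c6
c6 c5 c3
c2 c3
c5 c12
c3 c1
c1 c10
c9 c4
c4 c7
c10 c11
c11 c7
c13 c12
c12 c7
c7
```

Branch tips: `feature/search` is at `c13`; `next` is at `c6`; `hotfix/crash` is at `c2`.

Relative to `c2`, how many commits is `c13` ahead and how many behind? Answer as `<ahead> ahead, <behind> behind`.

Reachable from c13: {c12, c13, c7}.
Reachable from c2: {c1, c10, c11, c2, c3, c7}.
Only in c13's history (ahead): {c12, c13} — 2.
Only in c2's history (behind): {c1, c10, c11, c2, c3} — 5.

2 ahead, 5 behind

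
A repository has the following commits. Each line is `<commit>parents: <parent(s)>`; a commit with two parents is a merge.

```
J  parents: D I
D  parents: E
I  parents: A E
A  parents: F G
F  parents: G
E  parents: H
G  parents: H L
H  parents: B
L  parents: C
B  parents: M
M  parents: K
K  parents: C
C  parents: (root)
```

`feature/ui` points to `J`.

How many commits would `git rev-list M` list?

Walking parent pointers from M: reachable set = {C, K, M}.
That is 3 commits.

3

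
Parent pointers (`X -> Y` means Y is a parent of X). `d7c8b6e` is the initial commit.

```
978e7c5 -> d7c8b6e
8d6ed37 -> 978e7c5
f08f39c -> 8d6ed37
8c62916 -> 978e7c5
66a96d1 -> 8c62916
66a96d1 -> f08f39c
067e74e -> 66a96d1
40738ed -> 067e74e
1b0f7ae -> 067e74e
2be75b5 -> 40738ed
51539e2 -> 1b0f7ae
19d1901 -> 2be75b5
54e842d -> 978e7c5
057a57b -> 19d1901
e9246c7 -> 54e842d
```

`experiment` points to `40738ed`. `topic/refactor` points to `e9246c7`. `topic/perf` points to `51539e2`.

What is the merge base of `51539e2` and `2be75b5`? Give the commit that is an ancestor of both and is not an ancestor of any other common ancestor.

Ancestors of 51539e2: {067e74e, 1b0f7ae, 51539e2, 66a96d1, 8c62916, 8d6ed37, 978e7c5, d7c8b6e, f08f39c}.
Ancestors of 2be75b5: {067e74e, 2be75b5, 40738ed, 66a96d1, 8c62916, 8d6ed37, 978e7c5, d7c8b6e, f08f39c}.
Common ancestors: {067e74e, 66a96d1, 8c62916, 8d6ed37, 978e7c5, d7c8b6e, f08f39c}.
Among these, 067e74e is not an ancestor of any other common ancestor — it is the merge base.

067e74e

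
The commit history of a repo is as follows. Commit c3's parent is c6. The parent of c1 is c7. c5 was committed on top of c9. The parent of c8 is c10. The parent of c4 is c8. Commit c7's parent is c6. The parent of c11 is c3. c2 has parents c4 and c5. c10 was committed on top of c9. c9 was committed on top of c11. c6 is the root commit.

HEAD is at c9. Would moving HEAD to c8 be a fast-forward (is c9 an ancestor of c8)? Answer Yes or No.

Yes

A fast-forward from c9 to c8 is possible iff c9 is an ancestor of c8.
Ancestors of c8: {c10, c11, c3, c6, c8, c9}.
c9 is among them, so fast-forward is possible.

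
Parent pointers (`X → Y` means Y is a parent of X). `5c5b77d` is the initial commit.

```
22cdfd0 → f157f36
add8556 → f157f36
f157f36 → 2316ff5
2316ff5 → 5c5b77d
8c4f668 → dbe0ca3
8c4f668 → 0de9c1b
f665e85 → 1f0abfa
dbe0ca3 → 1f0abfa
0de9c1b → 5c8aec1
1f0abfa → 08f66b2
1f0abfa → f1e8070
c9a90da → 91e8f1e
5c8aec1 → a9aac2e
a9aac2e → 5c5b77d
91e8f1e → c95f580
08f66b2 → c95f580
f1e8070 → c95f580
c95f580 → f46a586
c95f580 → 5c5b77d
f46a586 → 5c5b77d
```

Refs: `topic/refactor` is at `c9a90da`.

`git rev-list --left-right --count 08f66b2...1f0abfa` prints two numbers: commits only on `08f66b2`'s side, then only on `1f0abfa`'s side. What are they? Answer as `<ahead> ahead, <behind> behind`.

0 ahead, 2 behind

Reachable from 08f66b2: {08f66b2, 5c5b77d, c95f580, f46a586}.
Reachable from 1f0abfa: {08f66b2, 1f0abfa, 5c5b77d, c95f580, f1e8070, f46a586}.
Only in 08f66b2's history (ahead): {} — 0.
Only in 1f0abfa's history (behind): {1f0abfa, f1e8070} — 2.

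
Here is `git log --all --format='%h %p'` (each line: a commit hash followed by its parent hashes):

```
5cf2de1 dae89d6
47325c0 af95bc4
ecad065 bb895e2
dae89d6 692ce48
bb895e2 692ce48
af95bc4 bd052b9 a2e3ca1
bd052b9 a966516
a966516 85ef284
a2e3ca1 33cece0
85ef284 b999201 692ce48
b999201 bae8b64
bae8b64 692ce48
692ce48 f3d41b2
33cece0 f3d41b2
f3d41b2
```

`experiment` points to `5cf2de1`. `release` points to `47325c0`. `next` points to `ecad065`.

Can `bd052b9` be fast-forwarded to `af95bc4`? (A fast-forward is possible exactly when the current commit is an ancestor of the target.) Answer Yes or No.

Yes

A fast-forward from bd052b9 to af95bc4 is possible iff bd052b9 is an ancestor of af95bc4.
Ancestors of af95bc4: {33cece0, 692ce48, 85ef284, a2e3ca1, a966516, af95bc4, b999201, bae8b64, bd052b9, f3d41b2}.
bd052b9 is among them, so fast-forward is possible.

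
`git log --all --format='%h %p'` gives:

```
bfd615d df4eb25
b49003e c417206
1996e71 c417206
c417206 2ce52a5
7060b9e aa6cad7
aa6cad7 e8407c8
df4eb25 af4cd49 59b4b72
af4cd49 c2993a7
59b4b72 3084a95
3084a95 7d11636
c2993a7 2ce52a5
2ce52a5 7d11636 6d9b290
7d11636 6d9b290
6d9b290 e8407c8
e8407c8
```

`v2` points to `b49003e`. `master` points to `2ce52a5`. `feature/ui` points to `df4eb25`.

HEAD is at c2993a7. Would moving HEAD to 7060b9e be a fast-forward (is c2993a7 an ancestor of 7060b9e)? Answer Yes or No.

No

A fast-forward from c2993a7 to 7060b9e is possible iff c2993a7 is an ancestor of 7060b9e.
Ancestors of 7060b9e: {7060b9e, aa6cad7, e8407c8}.
c2993a7 is not among them, so fast-forward is not possible.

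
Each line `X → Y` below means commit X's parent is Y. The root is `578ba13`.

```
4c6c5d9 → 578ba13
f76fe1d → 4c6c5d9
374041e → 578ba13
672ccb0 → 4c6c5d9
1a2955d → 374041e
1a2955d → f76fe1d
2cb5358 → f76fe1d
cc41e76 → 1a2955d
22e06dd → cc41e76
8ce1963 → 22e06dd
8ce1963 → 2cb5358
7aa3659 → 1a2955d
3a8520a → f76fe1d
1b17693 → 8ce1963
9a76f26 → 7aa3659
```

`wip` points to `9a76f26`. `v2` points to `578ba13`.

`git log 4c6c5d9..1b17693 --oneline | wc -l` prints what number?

Reachable from 1b17693: {1a2955d, 1b17693, 22e06dd, 2cb5358, 374041e, 4c6c5d9, 578ba13, 8ce1963, cc41e76, f76fe1d}.
Reachable from 4c6c5d9: {4c6c5d9, 578ba13}.
In 1b17693's history but not 4c6c5d9's: {1a2955d, 1b17693, 22e06dd, 2cb5358, 374041e, 8ce1963, cc41e76, f76fe1d} — 8 commits.

8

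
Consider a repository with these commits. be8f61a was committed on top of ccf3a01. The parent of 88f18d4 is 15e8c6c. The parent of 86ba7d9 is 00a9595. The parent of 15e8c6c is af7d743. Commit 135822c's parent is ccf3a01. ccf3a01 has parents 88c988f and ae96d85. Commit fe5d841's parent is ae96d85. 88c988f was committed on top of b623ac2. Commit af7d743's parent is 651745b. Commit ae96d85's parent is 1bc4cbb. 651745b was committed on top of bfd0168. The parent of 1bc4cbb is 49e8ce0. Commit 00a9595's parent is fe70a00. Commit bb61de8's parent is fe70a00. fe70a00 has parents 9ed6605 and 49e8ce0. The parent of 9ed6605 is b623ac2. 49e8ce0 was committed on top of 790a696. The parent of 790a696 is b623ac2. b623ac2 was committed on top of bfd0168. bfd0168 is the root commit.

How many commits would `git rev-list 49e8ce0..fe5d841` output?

3

Reachable from fe5d841: {1bc4cbb, 49e8ce0, 790a696, ae96d85, b623ac2, bfd0168, fe5d841}.
Reachable from 49e8ce0: {49e8ce0, 790a696, b623ac2, bfd0168}.
In fe5d841's history but not 49e8ce0's: {1bc4cbb, ae96d85, fe5d841} — 3 commits.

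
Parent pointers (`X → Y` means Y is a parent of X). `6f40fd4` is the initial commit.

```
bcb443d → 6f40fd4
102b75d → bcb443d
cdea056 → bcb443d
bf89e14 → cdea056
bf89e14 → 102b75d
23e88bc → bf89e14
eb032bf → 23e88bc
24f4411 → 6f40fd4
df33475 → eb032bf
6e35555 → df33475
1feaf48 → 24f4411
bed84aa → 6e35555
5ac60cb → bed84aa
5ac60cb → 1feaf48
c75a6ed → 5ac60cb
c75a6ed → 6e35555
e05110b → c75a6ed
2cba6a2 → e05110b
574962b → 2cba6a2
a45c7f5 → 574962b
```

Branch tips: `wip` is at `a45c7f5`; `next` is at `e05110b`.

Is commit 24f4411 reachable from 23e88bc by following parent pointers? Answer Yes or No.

No

Ancestors of 23e88bc: {102b75d, 23e88bc, 6f40fd4, bcb443d, bf89e14, cdea056}.
24f4411 is not in that set, so it is not an ancestor of 23e88bc.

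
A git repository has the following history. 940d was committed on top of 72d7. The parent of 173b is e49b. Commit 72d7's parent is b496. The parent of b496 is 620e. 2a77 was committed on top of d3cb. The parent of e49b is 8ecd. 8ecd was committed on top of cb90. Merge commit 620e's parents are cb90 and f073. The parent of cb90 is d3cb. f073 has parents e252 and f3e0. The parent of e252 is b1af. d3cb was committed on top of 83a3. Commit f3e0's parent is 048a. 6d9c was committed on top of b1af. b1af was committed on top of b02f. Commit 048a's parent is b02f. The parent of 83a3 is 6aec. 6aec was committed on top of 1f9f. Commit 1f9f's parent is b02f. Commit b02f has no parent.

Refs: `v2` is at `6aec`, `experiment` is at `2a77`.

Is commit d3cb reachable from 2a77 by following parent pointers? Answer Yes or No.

Ancestors of 2a77 (commits reachable by following parents): {1f9f, 2a77, 6aec, 83a3, b02f, d3cb}.
d3cb is in that set, so it is an ancestor of 2a77.

Yes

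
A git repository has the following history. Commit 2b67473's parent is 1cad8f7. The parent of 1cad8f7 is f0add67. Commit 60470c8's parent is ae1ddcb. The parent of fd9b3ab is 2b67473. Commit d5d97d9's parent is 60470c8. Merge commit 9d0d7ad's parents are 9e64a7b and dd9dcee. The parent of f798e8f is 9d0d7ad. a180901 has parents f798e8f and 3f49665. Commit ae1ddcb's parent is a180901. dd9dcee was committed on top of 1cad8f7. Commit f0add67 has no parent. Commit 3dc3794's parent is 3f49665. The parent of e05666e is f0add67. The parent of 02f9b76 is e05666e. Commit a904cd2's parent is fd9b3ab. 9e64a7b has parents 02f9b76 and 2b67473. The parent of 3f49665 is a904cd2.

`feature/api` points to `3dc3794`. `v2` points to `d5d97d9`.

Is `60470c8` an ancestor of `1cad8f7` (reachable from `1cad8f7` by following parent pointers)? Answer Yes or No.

No

Ancestors of 1cad8f7: {1cad8f7, f0add67}.
60470c8 is not in that set, so it is not an ancestor of 1cad8f7.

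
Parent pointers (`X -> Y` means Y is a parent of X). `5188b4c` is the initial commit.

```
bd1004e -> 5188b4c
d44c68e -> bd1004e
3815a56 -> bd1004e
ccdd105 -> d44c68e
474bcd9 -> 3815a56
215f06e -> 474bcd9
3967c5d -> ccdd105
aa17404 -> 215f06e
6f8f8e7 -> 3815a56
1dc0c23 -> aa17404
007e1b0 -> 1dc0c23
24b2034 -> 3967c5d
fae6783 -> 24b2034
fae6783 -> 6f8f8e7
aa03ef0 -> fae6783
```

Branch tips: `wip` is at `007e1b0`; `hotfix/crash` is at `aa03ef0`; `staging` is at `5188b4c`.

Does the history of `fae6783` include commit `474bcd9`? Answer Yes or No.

Ancestors of fae6783: {24b2034, 3815a56, 3967c5d, 5188b4c, 6f8f8e7, bd1004e, ccdd105, d44c68e, fae6783}.
474bcd9 is not in that set, so it is not an ancestor of fae6783.

No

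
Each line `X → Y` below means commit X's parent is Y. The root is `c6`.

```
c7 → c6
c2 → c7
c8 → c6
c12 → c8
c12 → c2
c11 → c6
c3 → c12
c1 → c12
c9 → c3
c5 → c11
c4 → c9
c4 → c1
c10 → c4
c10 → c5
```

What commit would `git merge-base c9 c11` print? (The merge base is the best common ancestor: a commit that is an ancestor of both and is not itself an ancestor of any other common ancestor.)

c6

Ancestors of c9: {c12, c2, c3, c6, c7, c8, c9}.
Ancestors of c11: {c11, c6}.
Common ancestors: {c6}.
The only common ancestor is c6, so it is the merge base.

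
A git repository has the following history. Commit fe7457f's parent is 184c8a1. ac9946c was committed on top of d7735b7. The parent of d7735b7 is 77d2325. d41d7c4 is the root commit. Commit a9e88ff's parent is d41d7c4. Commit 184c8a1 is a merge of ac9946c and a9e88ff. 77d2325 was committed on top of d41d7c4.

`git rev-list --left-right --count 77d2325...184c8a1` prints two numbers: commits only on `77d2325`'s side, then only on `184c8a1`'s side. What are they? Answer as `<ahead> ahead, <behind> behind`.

0 ahead, 4 behind

Reachable from 77d2325: {77d2325, d41d7c4}.
Reachable from 184c8a1: {184c8a1, 77d2325, a9e88ff, ac9946c, d41d7c4, d7735b7}.
Only in 77d2325's history (ahead): {} — 0.
Only in 184c8a1's history (behind): {184c8a1, a9e88ff, ac9946c, d7735b7} — 4.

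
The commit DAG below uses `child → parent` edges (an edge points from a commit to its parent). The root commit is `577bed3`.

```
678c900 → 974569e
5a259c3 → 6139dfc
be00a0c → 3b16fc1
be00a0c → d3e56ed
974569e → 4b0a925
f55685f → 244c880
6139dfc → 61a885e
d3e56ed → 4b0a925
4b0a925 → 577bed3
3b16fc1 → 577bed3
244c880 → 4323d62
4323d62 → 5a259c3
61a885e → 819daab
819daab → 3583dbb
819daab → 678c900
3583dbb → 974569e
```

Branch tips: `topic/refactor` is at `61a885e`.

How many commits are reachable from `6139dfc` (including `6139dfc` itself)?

Walking parent pointers from 6139dfc: reachable set = {3583dbb, 4b0a925, 577bed3, 6139dfc, 61a885e, 678c900, 819daab, 974569e}.
That is 8 commits.

8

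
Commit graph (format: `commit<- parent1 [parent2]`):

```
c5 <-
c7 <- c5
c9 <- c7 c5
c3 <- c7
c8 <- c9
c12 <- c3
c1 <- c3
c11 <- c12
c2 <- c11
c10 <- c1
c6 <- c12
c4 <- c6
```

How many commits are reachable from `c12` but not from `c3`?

1

Reachable from c12: {c12, c3, c5, c7}.
Reachable from c3: {c3, c5, c7}.
In c12's history but not c3's: {c12} — 1 commit.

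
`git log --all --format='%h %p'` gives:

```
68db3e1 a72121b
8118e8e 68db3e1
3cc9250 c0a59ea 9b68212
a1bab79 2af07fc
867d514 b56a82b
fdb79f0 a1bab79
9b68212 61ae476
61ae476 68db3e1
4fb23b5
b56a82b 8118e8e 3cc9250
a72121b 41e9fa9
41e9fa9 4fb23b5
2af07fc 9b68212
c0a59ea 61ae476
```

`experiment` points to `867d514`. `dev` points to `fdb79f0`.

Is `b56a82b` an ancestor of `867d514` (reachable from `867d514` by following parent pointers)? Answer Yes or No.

Yes

Ancestors of 867d514 (commits reachable by following parents): {3cc9250, 41e9fa9, 4fb23b5, 61ae476, 68db3e1, 8118e8e, 867d514, 9b68212, a72121b, b56a82b, c0a59ea}.
b56a82b is in that set, so it is an ancestor of 867d514.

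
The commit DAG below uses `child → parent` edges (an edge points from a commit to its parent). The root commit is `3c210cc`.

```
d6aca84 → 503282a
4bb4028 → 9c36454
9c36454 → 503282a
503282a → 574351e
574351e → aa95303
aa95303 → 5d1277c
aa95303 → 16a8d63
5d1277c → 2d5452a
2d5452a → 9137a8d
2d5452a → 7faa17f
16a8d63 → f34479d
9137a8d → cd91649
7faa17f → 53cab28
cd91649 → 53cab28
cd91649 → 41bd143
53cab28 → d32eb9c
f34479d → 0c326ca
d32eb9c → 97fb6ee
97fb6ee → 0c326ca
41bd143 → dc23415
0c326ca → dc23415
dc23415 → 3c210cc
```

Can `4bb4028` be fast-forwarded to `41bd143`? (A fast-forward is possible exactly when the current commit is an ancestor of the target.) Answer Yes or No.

A fast-forward from 4bb4028 to 41bd143 is possible iff 4bb4028 is an ancestor of 41bd143.
Ancestors of 41bd143: {3c210cc, 41bd143, dc23415}.
4bb4028 is not among them, so fast-forward is not possible.

No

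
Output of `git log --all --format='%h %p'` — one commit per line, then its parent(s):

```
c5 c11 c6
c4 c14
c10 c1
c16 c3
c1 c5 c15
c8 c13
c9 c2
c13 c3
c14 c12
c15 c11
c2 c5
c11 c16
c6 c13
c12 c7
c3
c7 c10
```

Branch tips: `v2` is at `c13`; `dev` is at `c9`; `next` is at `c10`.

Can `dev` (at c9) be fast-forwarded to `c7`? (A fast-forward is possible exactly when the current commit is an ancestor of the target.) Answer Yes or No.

A fast-forward from c9 to c7 is possible iff c9 is an ancestor of c7.
Ancestors of c7: {c1, c10, c11, c13, c15, c16, c3, c5, c6, c7}.
c9 is not among them, so fast-forward is not possible.

No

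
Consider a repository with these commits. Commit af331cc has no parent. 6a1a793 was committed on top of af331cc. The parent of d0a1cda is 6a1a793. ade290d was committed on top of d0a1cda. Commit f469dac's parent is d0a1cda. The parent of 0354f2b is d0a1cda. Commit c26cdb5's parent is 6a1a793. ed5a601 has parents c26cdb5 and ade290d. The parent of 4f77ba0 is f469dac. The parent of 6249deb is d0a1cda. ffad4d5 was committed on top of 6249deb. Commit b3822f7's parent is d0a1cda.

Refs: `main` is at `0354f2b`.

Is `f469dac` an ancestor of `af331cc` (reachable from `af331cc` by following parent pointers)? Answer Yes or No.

Ancestors of af331cc: {af331cc}.
f469dac is not in that set, so it is not an ancestor of af331cc.

No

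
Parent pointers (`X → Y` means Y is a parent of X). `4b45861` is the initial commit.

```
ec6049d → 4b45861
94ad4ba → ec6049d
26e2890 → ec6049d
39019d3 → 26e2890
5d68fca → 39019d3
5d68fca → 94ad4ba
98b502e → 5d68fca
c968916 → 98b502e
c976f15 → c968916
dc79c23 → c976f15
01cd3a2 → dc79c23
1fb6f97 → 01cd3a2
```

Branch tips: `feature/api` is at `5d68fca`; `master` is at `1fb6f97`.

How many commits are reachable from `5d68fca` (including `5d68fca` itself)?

Walking parent pointers from 5d68fca: reachable set = {26e2890, 39019d3, 4b45861, 5d68fca, 94ad4ba, ec6049d}.
That is 6 commits.

6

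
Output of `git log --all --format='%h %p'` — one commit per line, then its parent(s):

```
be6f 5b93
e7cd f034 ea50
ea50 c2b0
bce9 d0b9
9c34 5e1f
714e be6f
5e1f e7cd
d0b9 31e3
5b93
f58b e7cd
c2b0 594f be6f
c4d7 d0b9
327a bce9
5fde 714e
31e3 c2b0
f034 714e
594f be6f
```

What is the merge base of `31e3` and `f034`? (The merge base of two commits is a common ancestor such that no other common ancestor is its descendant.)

Ancestors of 31e3: {31e3, 594f, 5b93, be6f, c2b0}.
Ancestors of f034: {5b93, 714e, be6f, f034}.
Common ancestors: {5b93, be6f}.
Among these, be6f is not an ancestor of any other common ancestor — it is the merge base.

be6f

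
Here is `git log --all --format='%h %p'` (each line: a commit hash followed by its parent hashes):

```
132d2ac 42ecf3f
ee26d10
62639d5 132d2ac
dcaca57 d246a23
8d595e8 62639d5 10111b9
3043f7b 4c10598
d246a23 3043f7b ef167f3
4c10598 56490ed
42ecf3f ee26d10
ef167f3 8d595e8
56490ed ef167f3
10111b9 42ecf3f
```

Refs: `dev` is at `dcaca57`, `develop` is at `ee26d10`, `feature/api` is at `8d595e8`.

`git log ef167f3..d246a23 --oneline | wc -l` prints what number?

4

Reachable from d246a23: {10111b9, 132d2ac, 3043f7b, 42ecf3f, 4c10598, 56490ed, 62639d5, 8d595e8, d246a23, ee26d10, ef167f3}.
Reachable from ef167f3: {10111b9, 132d2ac, 42ecf3f, 62639d5, 8d595e8, ee26d10, ef167f3}.
In d246a23's history but not ef167f3's: {3043f7b, 4c10598, 56490ed, d246a23} — 4 commits.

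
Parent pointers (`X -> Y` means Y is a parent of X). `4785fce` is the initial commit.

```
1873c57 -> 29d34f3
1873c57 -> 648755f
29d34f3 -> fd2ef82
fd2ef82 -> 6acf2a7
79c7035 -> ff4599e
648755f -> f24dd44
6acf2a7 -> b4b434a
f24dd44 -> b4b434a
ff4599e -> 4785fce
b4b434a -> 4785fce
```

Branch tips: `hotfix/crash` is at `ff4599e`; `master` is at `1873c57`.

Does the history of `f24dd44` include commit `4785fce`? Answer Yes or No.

Ancestors of f24dd44 (commits reachable by following parents): {4785fce, b4b434a, f24dd44}.
4785fce is in that set, so it is an ancestor of f24dd44.

Yes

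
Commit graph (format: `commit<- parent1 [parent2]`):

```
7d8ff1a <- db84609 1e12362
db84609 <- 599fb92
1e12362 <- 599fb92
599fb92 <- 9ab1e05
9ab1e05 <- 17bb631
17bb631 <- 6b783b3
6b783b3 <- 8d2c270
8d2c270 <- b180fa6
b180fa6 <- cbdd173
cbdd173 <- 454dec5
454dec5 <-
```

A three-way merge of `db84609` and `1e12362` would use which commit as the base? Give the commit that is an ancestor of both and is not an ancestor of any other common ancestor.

Ancestors of db84609: {17bb631, 454dec5, 599fb92, 6b783b3, 8d2c270, 9ab1e05, b180fa6, cbdd173, db84609}.
Ancestors of 1e12362: {17bb631, 1e12362, 454dec5, 599fb92, 6b783b3, 8d2c270, 9ab1e05, b180fa6, cbdd173}.
Common ancestors: {17bb631, 454dec5, 599fb92, 6b783b3, 8d2c270, 9ab1e05, b180fa6, cbdd173}.
Among these, 599fb92 is not an ancestor of any other common ancestor — it is the merge base.

599fb92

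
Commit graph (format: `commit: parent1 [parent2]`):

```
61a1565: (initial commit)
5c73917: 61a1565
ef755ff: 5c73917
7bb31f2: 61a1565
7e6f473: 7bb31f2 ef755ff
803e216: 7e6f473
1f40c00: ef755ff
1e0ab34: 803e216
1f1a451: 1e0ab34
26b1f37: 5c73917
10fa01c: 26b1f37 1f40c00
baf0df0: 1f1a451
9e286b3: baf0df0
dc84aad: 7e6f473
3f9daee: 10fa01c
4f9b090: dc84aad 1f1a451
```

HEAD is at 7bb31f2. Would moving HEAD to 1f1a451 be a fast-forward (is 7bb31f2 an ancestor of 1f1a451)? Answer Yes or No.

Yes

A fast-forward from 7bb31f2 to 1f1a451 is possible iff 7bb31f2 is an ancestor of 1f1a451.
Ancestors of 1f1a451: {1e0ab34, 1f1a451, 5c73917, 61a1565, 7bb31f2, 7e6f473, 803e216, ef755ff}.
7bb31f2 is among them, so fast-forward is possible.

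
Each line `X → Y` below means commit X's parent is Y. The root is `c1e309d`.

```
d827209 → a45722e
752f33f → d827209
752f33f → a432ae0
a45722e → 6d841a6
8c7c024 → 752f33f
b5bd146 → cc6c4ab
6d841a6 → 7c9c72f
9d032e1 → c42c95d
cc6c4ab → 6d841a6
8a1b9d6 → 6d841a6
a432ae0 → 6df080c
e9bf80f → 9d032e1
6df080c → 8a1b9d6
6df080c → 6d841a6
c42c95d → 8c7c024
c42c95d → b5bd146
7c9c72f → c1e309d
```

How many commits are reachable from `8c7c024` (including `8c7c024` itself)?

Walking parent pointers from 8c7c024: reachable set = {6d841a6, 6df080c, 752f33f, 7c9c72f, 8a1b9d6, 8c7c024, a432ae0, a45722e, c1e309d, d827209}.
That is 10 commits.

10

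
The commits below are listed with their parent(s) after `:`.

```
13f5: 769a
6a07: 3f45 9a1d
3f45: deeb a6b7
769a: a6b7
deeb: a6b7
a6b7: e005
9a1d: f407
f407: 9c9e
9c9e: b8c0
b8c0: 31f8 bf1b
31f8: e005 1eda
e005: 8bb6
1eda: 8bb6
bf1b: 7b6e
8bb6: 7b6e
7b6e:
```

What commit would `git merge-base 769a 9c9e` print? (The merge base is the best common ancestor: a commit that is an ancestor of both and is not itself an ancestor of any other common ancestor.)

e005

Ancestors of 769a: {769a, 7b6e, 8bb6, a6b7, e005}.
Ancestors of 9c9e: {1eda, 31f8, 7b6e, 8bb6, 9c9e, b8c0, bf1b, e005}.
Common ancestors: {7b6e, 8bb6, e005}.
Among these, e005 is not an ancestor of any other common ancestor — it is the merge base.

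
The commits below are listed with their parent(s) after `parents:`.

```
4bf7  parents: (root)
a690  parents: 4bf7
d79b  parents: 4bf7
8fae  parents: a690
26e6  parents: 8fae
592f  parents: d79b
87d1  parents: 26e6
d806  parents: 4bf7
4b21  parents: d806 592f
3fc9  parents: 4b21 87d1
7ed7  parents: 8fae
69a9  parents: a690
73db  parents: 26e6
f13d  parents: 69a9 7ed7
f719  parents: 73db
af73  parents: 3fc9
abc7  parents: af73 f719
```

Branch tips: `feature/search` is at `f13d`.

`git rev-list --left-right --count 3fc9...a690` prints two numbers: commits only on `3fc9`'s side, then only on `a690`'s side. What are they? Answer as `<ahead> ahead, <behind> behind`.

Reachable from 3fc9: {26e6, 3fc9, 4b21, 4bf7, 592f, 87d1, 8fae, a690, d79b, d806}.
Reachable from a690: {4bf7, a690}.
Only in 3fc9's history (ahead): {26e6, 3fc9, 4b21, 592f, 87d1, 8fae, d79b, d806} — 8.
Only in a690's history (behind): {} — 0.

8 ahead, 0 behind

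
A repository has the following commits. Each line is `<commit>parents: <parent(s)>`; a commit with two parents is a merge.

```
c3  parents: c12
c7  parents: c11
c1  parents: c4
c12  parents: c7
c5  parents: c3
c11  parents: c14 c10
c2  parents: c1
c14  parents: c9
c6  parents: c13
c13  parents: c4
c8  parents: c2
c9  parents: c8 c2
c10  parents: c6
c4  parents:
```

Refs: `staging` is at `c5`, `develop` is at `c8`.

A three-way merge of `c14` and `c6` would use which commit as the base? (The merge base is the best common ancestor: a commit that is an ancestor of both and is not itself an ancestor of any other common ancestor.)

c4

Ancestors of c14: {c1, c14, c2, c4, c8, c9}.
Ancestors of c6: {c13, c4, c6}.
Common ancestors: {c4}.
The only common ancestor is c4, so it is the merge base.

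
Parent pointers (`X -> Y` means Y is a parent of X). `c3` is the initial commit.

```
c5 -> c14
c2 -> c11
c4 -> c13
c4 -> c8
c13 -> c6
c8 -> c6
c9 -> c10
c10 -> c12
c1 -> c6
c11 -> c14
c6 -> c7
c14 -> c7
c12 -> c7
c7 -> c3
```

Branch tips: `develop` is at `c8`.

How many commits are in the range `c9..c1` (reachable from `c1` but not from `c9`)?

2

Reachable from c1: {c1, c3, c6, c7}.
Reachable from c9: {c10, c12, c3, c7, c9}.
In c1's history but not c9's: {c1, c6} — 2 commits.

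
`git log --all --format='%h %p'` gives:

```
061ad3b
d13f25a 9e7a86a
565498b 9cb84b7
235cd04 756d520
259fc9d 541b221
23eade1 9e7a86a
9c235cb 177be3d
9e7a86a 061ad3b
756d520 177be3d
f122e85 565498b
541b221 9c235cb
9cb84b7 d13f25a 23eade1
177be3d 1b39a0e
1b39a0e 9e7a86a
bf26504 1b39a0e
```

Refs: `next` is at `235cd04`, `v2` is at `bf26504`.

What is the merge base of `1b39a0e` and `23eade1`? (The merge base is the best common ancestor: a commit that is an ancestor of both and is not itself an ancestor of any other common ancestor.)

9e7a86a

Ancestors of 1b39a0e: {061ad3b, 1b39a0e, 9e7a86a}.
Ancestors of 23eade1: {061ad3b, 23eade1, 9e7a86a}.
Common ancestors: {061ad3b, 9e7a86a}.
Among these, 9e7a86a is not an ancestor of any other common ancestor — it is the merge base.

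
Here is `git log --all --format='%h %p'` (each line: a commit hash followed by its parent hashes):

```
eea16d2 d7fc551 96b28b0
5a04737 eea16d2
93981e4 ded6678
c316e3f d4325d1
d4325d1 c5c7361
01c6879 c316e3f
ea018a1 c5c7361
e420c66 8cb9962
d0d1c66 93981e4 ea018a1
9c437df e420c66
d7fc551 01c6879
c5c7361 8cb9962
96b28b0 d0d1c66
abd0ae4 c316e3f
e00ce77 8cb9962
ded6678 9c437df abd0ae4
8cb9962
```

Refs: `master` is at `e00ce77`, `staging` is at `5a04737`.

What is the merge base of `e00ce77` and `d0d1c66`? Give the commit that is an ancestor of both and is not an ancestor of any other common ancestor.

8cb9962

Ancestors of e00ce77: {8cb9962, e00ce77}.
Ancestors of d0d1c66: {8cb9962, 93981e4, 9c437df, abd0ae4, c316e3f, c5c7361, d0d1c66, d4325d1, ded6678, e420c66, ea018a1}.
Common ancestors: {8cb9962}.
The only common ancestor is 8cb9962, so it is the merge base.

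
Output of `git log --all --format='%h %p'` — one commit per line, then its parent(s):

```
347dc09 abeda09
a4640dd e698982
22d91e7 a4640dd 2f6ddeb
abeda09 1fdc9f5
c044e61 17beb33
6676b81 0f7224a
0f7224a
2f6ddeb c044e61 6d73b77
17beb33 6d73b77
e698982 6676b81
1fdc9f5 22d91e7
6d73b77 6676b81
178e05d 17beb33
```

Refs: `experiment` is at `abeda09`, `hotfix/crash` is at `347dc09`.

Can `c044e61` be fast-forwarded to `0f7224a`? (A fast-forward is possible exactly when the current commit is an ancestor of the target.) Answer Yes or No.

A fast-forward from c044e61 to 0f7224a is possible iff c044e61 is an ancestor of 0f7224a.
Ancestors of 0f7224a: {0f7224a}.
c044e61 is not among them, so fast-forward is not possible.

No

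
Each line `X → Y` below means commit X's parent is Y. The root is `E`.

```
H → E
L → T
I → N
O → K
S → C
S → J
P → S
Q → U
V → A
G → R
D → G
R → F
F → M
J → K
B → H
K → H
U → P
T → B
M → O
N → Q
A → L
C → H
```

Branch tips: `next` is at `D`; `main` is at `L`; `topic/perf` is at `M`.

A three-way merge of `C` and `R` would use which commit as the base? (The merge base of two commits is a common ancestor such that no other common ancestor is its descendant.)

H

Ancestors of C: {C, E, H}.
Ancestors of R: {E, F, H, K, M, O, R}.
Common ancestors: {E, H}.
Among these, H is not an ancestor of any other common ancestor — it is the merge base.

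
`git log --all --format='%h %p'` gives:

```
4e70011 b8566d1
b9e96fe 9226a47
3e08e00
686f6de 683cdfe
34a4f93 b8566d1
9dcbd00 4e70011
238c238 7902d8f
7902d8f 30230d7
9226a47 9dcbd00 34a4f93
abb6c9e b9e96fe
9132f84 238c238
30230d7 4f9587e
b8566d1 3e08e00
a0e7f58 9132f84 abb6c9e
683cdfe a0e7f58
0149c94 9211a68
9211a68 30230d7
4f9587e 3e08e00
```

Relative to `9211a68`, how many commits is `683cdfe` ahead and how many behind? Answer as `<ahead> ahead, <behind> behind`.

Reachable from 683cdfe: {238c238, 30230d7, 34a4f93, 3e08e00, 4e70011, 4f9587e, 683cdfe, 7902d8f, 9132f84, 9226a47, 9dcbd00, a0e7f58, abb6c9e, b8566d1, b9e96fe}.
Reachable from 9211a68: {30230d7, 3e08e00, 4f9587e, 9211a68}.
Only in 683cdfe's history (ahead): {238c238, 34a4f93, 4e70011, 683cdfe, 7902d8f, 9132f84, 9226a47, 9dcbd00, a0e7f58, abb6c9e, b8566d1, b9e96fe} — 12.
Only in 9211a68's history (behind): {9211a68} — 1.

12 ahead, 1 behind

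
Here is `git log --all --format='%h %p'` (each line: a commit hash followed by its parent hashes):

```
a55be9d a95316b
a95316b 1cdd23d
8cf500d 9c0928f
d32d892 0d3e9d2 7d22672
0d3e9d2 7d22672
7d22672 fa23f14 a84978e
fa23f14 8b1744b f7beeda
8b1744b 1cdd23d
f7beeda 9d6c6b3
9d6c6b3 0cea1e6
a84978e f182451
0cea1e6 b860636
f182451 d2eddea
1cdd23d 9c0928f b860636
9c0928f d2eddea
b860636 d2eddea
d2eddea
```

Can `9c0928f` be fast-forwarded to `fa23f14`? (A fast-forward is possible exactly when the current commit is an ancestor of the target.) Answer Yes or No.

A fast-forward from 9c0928f to fa23f14 is possible iff 9c0928f is an ancestor of fa23f14.
Ancestors of fa23f14: {0cea1e6, 1cdd23d, 8b1744b, 9c0928f, 9d6c6b3, b860636, d2eddea, f7beeda, fa23f14}.
9c0928f is among them, so fast-forward is possible.

Yes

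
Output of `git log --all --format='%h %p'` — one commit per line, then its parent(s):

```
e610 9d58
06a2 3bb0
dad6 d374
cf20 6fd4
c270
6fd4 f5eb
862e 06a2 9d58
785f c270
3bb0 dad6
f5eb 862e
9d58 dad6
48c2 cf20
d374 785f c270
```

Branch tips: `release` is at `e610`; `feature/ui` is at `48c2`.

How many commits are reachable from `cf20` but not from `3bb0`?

6

Reachable from cf20: {06a2, 3bb0, 6fd4, 785f, 862e, 9d58, c270, cf20, d374, dad6, f5eb}.
Reachable from 3bb0: {3bb0, 785f, c270, d374, dad6}.
In cf20's history but not 3bb0's: {06a2, 6fd4, 862e, 9d58, cf20, f5eb} — 6 commits.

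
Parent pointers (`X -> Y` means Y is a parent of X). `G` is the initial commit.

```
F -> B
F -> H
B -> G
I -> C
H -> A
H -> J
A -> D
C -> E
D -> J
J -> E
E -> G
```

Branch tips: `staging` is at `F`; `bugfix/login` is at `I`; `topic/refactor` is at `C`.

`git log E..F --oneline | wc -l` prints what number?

6

Reachable from F: {A, B, D, E, F, G, H, J}.
Reachable from E: {E, G}.
In F's history but not E's: {A, B, D, F, H, J} — 6 commits.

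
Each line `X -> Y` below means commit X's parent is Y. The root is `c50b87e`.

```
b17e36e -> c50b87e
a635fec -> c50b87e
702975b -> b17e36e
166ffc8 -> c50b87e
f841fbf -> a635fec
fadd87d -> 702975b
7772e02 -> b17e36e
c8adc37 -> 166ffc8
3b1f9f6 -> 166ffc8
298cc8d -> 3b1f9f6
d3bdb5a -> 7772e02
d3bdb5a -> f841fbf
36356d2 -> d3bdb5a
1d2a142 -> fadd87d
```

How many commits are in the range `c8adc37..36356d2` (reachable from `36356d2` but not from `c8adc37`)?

Reachable from 36356d2: {36356d2, 7772e02, a635fec, b17e36e, c50b87e, d3bdb5a, f841fbf}.
Reachable from c8adc37: {166ffc8, c50b87e, c8adc37}.
In 36356d2's history but not c8adc37's: {36356d2, 7772e02, a635fec, b17e36e, d3bdb5a, f841fbf} — 6 commits.

6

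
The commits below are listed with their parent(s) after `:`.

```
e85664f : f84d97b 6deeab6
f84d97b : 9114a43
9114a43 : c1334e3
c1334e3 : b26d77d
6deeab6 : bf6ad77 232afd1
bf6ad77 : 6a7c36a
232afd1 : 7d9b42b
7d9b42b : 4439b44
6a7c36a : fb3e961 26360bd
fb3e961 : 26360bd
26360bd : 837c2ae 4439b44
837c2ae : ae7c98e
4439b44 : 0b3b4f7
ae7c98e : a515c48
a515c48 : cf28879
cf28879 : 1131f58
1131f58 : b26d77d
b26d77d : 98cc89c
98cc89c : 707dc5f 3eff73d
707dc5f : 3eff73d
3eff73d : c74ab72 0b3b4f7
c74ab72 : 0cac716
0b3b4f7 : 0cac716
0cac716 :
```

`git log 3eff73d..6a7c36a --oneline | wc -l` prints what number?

12

Reachable from 6a7c36a: {0b3b4f7, 0cac716, 1131f58, 26360bd, 3eff73d, 4439b44, 6a7c36a, 707dc5f, 837c2ae, 98cc89c, a515c48, ae7c98e, b26d77d, c74ab72, cf28879, fb3e961}.
Reachable from 3eff73d: {0b3b4f7, 0cac716, 3eff73d, c74ab72}.
In 6a7c36a's history but not 3eff73d's: {1131f58, 26360bd, 4439b44, 6a7c36a, 707dc5f, 837c2ae, 98cc89c, a515c48, ae7c98e, b26d77d, cf28879, fb3e961} — 12 commits.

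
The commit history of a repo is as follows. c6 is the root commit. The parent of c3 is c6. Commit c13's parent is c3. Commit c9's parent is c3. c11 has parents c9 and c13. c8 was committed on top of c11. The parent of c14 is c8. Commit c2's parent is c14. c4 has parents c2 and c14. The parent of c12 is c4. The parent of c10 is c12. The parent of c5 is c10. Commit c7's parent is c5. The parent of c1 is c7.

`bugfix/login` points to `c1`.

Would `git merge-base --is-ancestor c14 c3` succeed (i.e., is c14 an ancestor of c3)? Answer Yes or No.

Ancestors of c3: {c3, c6}.
c14 is not in that set, so it is not an ancestor of c3.

No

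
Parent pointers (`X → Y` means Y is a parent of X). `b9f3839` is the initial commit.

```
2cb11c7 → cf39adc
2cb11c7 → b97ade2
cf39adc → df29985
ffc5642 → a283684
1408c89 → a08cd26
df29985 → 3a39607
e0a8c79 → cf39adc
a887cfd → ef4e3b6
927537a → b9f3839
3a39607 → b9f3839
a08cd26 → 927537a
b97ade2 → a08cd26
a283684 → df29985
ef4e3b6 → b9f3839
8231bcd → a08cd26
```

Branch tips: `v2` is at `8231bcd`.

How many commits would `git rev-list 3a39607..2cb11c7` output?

6

Reachable from 2cb11c7: {2cb11c7, 3a39607, 927537a, a08cd26, b97ade2, b9f3839, cf39adc, df29985}.
Reachable from 3a39607: {3a39607, b9f3839}.
In 2cb11c7's history but not 3a39607's: {2cb11c7, 927537a, a08cd26, b97ade2, cf39adc, df29985} — 6 commits.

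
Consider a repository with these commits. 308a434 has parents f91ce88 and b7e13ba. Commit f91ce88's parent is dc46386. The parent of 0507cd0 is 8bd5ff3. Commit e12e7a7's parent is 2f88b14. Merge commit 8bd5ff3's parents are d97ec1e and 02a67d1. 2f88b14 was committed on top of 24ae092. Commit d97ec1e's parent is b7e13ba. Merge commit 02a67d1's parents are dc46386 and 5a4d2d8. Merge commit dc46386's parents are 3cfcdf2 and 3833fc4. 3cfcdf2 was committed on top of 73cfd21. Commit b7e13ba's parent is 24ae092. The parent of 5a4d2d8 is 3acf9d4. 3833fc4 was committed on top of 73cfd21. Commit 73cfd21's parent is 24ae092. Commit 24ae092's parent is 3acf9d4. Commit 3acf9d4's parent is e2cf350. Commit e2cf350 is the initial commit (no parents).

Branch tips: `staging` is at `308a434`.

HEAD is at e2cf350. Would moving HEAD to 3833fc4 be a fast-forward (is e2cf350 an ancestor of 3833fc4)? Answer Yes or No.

A fast-forward from e2cf350 to 3833fc4 is possible iff e2cf350 is an ancestor of 3833fc4.
Ancestors of 3833fc4: {24ae092, 3833fc4, 3acf9d4, 73cfd21, e2cf350}.
e2cf350 is among them, so fast-forward is possible.

Yes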